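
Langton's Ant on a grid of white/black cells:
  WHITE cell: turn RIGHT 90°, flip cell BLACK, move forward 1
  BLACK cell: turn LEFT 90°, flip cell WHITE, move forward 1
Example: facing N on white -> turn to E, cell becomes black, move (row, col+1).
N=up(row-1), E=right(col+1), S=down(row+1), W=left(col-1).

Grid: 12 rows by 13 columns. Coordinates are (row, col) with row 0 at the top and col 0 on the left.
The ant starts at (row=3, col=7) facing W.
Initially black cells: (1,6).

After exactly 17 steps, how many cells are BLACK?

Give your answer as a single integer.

Step 1: on WHITE (3,7): turn R to N, flip to black, move to (2,7). |black|=2
Step 2: on WHITE (2,7): turn R to E, flip to black, move to (2,8). |black|=3
Step 3: on WHITE (2,8): turn R to S, flip to black, move to (3,8). |black|=4
Step 4: on WHITE (3,8): turn R to W, flip to black, move to (3,7). |black|=5
Step 5: on BLACK (3,7): turn L to S, flip to white, move to (4,7). |black|=4
Step 6: on WHITE (4,7): turn R to W, flip to black, move to (4,6). |black|=5
Step 7: on WHITE (4,6): turn R to N, flip to black, move to (3,6). |black|=6
Step 8: on WHITE (3,6): turn R to E, flip to black, move to (3,7). |black|=7
Step 9: on WHITE (3,7): turn R to S, flip to black, move to (4,7). |black|=8
Step 10: on BLACK (4,7): turn L to E, flip to white, move to (4,8). |black|=7
Step 11: on WHITE (4,8): turn R to S, flip to black, move to (5,8). |black|=8
Step 12: on WHITE (5,8): turn R to W, flip to black, move to (5,7). |black|=9
Step 13: on WHITE (5,7): turn R to N, flip to black, move to (4,7). |black|=10
Step 14: on WHITE (4,7): turn R to E, flip to black, move to (4,8). |black|=11
Step 15: on BLACK (4,8): turn L to N, flip to white, move to (3,8). |black|=10
Step 16: on BLACK (3,8): turn L to W, flip to white, move to (3,7). |black|=9
Step 17: on BLACK (3,7): turn L to S, flip to white, move to (4,7). |black|=8

Answer: 8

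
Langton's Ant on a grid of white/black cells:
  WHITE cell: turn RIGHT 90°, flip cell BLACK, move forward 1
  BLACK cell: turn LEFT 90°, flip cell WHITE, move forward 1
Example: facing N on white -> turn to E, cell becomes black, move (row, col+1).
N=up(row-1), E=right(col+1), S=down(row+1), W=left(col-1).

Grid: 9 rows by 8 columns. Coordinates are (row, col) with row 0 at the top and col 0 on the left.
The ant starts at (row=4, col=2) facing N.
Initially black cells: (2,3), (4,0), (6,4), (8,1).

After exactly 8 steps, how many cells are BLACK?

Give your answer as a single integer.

Answer: 10

Derivation:
Step 1: on WHITE (4,2): turn R to E, flip to black, move to (4,3). |black|=5
Step 2: on WHITE (4,3): turn R to S, flip to black, move to (5,3). |black|=6
Step 3: on WHITE (5,3): turn R to W, flip to black, move to (5,2). |black|=7
Step 4: on WHITE (5,2): turn R to N, flip to black, move to (4,2). |black|=8
Step 5: on BLACK (4,2): turn L to W, flip to white, move to (4,1). |black|=7
Step 6: on WHITE (4,1): turn R to N, flip to black, move to (3,1). |black|=8
Step 7: on WHITE (3,1): turn R to E, flip to black, move to (3,2). |black|=9
Step 8: on WHITE (3,2): turn R to S, flip to black, move to (4,2). |black|=10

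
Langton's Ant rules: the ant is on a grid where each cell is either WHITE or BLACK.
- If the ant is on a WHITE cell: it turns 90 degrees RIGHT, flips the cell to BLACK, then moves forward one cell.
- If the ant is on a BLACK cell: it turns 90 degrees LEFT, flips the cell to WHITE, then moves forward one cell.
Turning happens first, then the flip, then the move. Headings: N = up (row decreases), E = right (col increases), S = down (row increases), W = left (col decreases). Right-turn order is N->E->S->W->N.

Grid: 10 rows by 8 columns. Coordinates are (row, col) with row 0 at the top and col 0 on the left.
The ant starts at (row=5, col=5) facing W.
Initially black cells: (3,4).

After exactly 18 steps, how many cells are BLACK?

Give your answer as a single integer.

Step 1: on WHITE (5,5): turn R to N, flip to black, move to (4,5). |black|=2
Step 2: on WHITE (4,5): turn R to E, flip to black, move to (4,6). |black|=3
Step 3: on WHITE (4,6): turn R to S, flip to black, move to (5,6). |black|=4
Step 4: on WHITE (5,6): turn R to W, flip to black, move to (5,5). |black|=5
Step 5: on BLACK (5,5): turn L to S, flip to white, move to (6,5). |black|=4
Step 6: on WHITE (6,5): turn R to W, flip to black, move to (6,4). |black|=5
Step 7: on WHITE (6,4): turn R to N, flip to black, move to (5,4). |black|=6
Step 8: on WHITE (5,4): turn R to E, flip to black, move to (5,5). |black|=7
Step 9: on WHITE (5,5): turn R to S, flip to black, move to (6,5). |black|=8
Step 10: on BLACK (6,5): turn L to E, flip to white, move to (6,6). |black|=7
Step 11: on WHITE (6,6): turn R to S, flip to black, move to (7,6). |black|=8
Step 12: on WHITE (7,6): turn R to W, flip to black, move to (7,5). |black|=9
Step 13: on WHITE (7,5): turn R to N, flip to black, move to (6,5). |black|=10
Step 14: on WHITE (6,5): turn R to E, flip to black, move to (6,6). |black|=11
Step 15: on BLACK (6,6): turn L to N, flip to white, move to (5,6). |black|=10
Step 16: on BLACK (5,6): turn L to W, flip to white, move to (5,5). |black|=9
Step 17: on BLACK (5,5): turn L to S, flip to white, move to (6,5). |black|=8
Step 18: on BLACK (6,5): turn L to E, flip to white, move to (6,6). |black|=7

Answer: 7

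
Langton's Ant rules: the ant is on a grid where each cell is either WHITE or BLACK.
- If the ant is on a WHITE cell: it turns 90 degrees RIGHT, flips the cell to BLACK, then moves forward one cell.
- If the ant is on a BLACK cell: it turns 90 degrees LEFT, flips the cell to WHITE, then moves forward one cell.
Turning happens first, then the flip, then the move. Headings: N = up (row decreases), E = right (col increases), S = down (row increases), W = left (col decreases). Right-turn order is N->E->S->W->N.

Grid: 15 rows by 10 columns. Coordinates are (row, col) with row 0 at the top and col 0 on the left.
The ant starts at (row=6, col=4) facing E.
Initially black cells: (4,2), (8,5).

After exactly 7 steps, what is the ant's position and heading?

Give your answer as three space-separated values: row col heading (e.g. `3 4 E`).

Step 1: on WHITE (6,4): turn R to S, flip to black, move to (7,4). |black|=3
Step 2: on WHITE (7,4): turn R to W, flip to black, move to (7,3). |black|=4
Step 3: on WHITE (7,3): turn R to N, flip to black, move to (6,3). |black|=5
Step 4: on WHITE (6,3): turn R to E, flip to black, move to (6,4). |black|=6
Step 5: on BLACK (6,4): turn L to N, flip to white, move to (5,4). |black|=5
Step 6: on WHITE (5,4): turn R to E, flip to black, move to (5,5). |black|=6
Step 7: on WHITE (5,5): turn R to S, flip to black, move to (6,5). |black|=7

Answer: 6 5 S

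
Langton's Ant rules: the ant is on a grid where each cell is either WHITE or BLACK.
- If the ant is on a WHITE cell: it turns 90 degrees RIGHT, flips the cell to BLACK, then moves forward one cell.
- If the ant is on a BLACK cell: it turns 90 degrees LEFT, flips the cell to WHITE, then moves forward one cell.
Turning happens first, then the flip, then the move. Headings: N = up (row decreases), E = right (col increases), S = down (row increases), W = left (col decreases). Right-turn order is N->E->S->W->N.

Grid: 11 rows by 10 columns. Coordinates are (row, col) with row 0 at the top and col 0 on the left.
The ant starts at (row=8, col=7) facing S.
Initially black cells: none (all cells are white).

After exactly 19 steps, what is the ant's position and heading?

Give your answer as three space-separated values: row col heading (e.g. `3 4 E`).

Answer: 7 9 E

Derivation:
Step 1: on WHITE (8,7): turn R to W, flip to black, move to (8,6). |black|=1
Step 2: on WHITE (8,6): turn R to N, flip to black, move to (7,6). |black|=2
Step 3: on WHITE (7,6): turn R to E, flip to black, move to (7,7). |black|=3
Step 4: on WHITE (7,7): turn R to S, flip to black, move to (8,7). |black|=4
Step 5: on BLACK (8,7): turn L to E, flip to white, move to (8,8). |black|=3
Step 6: on WHITE (8,8): turn R to S, flip to black, move to (9,8). |black|=4
Step 7: on WHITE (9,8): turn R to W, flip to black, move to (9,7). |black|=5
Step 8: on WHITE (9,7): turn R to N, flip to black, move to (8,7). |black|=6
Step 9: on WHITE (8,7): turn R to E, flip to black, move to (8,8). |black|=7
Step 10: on BLACK (8,8): turn L to N, flip to white, move to (7,8). |black|=6
Step 11: on WHITE (7,8): turn R to E, flip to black, move to (7,9). |black|=7
Step 12: on WHITE (7,9): turn R to S, flip to black, move to (8,9). |black|=8
Step 13: on WHITE (8,9): turn R to W, flip to black, move to (8,8). |black|=9
Step 14: on WHITE (8,8): turn R to N, flip to black, move to (7,8). |black|=10
Step 15: on BLACK (7,8): turn L to W, flip to white, move to (7,7). |black|=9
Step 16: on BLACK (7,7): turn L to S, flip to white, move to (8,7). |black|=8
Step 17: on BLACK (8,7): turn L to E, flip to white, move to (8,8). |black|=7
Step 18: on BLACK (8,8): turn L to N, flip to white, move to (7,8). |black|=6
Step 19: on WHITE (7,8): turn R to E, flip to black, move to (7,9). |black|=7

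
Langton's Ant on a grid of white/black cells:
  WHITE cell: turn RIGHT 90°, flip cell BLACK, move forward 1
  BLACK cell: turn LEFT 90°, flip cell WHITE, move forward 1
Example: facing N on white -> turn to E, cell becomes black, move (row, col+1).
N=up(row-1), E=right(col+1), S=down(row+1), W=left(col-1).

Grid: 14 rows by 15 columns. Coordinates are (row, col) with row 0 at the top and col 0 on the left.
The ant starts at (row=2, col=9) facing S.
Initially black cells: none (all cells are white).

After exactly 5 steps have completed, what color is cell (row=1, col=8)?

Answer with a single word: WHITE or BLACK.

Answer: BLACK

Derivation:
Step 1: on WHITE (2,9): turn R to W, flip to black, move to (2,8). |black|=1
Step 2: on WHITE (2,8): turn R to N, flip to black, move to (1,8). |black|=2
Step 3: on WHITE (1,8): turn R to E, flip to black, move to (1,9). |black|=3
Step 4: on WHITE (1,9): turn R to S, flip to black, move to (2,9). |black|=4
Step 5: on BLACK (2,9): turn L to E, flip to white, move to (2,10). |black|=3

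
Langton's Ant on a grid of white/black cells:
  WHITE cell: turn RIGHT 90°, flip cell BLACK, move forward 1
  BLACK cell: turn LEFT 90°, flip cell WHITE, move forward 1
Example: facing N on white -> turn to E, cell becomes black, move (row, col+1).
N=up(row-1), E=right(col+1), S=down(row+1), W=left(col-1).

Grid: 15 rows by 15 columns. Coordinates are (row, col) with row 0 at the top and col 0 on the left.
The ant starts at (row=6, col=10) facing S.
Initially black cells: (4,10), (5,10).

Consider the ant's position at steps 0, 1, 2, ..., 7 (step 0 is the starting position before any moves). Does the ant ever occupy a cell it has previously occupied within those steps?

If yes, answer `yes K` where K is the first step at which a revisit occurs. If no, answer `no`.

Answer: no

Derivation:
Step 1: on WHITE (6,10): turn R to W, flip to black, move to (6,9). |black|=3 — new cell
Step 2: on WHITE (6,9): turn R to N, flip to black, move to (5,9). |black|=4 — new cell
Step 3: on WHITE (5,9): turn R to E, flip to black, move to (5,10). |black|=5 — new cell
Step 4: on BLACK (5,10): turn L to N, flip to white, move to (4,10). |black|=4 — new cell
Step 5: on BLACK (4,10): turn L to W, flip to white, move to (4,9). |black|=3 — new cell
Step 6: on WHITE (4,9): turn R to N, flip to black, move to (3,9). |black|=4 — new cell
Step 7: on WHITE (3,9): turn R to E, flip to black, move to (3,10). |black|=5 — new cell
No revisit within 7 steps.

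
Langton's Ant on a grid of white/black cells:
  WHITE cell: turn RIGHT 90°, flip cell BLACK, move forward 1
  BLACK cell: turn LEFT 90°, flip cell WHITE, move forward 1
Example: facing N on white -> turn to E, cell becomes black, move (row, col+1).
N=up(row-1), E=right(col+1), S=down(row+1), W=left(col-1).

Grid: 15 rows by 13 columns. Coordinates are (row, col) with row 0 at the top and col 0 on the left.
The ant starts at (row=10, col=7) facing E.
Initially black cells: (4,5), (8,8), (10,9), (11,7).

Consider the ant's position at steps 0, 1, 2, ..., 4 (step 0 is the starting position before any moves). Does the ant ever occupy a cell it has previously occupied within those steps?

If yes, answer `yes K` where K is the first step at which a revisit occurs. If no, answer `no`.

Step 1: on WHITE (10,7): turn R to S, flip to black, move to (11,7). |black|=5 — new cell
Step 2: on BLACK (11,7): turn L to E, flip to white, move to (11,8). |black|=4 — new cell
Step 3: on WHITE (11,8): turn R to S, flip to black, move to (12,8). |black|=5 — new cell
Step 4: on WHITE (12,8): turn R to W, flip to black, move to (12,7). |black|=6 — new cell
No revisit within 4 steps.

Answer: no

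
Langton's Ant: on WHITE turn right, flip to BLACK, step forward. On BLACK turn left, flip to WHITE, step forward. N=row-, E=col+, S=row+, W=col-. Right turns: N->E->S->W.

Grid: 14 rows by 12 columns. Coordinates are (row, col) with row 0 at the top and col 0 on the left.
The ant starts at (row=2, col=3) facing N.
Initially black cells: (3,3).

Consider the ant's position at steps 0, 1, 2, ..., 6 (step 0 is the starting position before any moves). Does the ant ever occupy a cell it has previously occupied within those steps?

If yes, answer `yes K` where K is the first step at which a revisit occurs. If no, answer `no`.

Answer: no

Derivation:
Step 1: on WHITE (2,3): turn R to E, flip to black, move to (2,4). |black|=2 — new cell
Step 2: on WHITE (2,4): turn R to S, flip to black, move to (3,4). |black|=3 — new cell
Step 3: on WHITE (3,4): turn R to W, flip to black, move to (3,3). |black|=4 — new cell
Step 4: on BLACK (3,3): turn L to S, flip to white, move to (4,3). |black|=3 — new cell
Step 5: on WHITE (4,3): turn R to W, flip to black, move to (4,2). |black|=4 — new cell
Step 6: on WHITE (4,2): turn R to N, flip to black, move to (3,2). |black|=5 — new cell
No revisit within 6 steps.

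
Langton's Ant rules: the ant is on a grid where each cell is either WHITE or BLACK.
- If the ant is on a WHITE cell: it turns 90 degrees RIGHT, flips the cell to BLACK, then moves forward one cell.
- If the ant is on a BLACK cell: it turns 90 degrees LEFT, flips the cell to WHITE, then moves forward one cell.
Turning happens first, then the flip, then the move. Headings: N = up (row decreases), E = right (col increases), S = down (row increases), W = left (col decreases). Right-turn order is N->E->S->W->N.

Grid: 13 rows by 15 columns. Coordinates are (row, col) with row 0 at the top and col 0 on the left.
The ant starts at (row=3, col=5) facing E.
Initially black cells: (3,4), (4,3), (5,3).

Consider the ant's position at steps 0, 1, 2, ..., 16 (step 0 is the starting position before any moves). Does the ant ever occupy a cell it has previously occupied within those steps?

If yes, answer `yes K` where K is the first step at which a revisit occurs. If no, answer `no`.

Answer: yes 7

Derivation:
Step 1: on WHITE (3,5): turn R to S, flip to black, move to (4,5). |black|=4 — new cell
Step 2: on WHITE (4,5): turn R to W, flip to black, move to (4,4). |black|=5 — new cell
Step 3: on WHITE (4,4): turn R to N, flip to black, move to (3,4). |black|=6 — new cell
Step 4: on BLACK (3,4): turn L to W, flip to white, move to (3,3). |black|=5 — new cell
Step 5: on WHITE (3,3): turn R to N, flip to black, move to (2,3). |black|=6 — new cell
Step 6: on WHITE (2,3): turn R to E, flip to black, move to (2,4). |black|=7 — new cell
Step 7: on WHITE (2,4): turn R to S, flip to black, move to (3,4). |black|=8 — REVISIT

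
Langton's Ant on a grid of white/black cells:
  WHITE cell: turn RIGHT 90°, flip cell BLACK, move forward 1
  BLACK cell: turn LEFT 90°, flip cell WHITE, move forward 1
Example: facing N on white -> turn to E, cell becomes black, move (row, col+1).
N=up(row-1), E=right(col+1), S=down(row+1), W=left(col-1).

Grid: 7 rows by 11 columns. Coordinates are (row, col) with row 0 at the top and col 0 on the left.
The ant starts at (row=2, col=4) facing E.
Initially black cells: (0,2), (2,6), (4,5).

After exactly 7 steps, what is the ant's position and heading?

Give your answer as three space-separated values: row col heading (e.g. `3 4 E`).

Answer: 2 5 S

Derivation:
Step 1: on WHITE (2,4): turn R to S, flip to black, move to (3,4). |black|=4
Step 2: on WHITE (3,4): turn R to W, flip to black, move to (3,3). |black|=5
Step 3: on WHITE (3,3): turn R to N, flip to black, move to (2,3). |black|=6
Step 4: on WHITE (2,3): turn R to E, flip to black, move to (2,4). |black|=7
Step 5: on BLACK (2,4): turn L to N, flip to white, move to (1,4). |black|=6
Step 6: on WHITE (1,4): turn R to E, flip to black, move to (1,5). |black|=7
Step 7: on WHITE (1,5): turn R to S, flip to black, move to (2,5). |black|=8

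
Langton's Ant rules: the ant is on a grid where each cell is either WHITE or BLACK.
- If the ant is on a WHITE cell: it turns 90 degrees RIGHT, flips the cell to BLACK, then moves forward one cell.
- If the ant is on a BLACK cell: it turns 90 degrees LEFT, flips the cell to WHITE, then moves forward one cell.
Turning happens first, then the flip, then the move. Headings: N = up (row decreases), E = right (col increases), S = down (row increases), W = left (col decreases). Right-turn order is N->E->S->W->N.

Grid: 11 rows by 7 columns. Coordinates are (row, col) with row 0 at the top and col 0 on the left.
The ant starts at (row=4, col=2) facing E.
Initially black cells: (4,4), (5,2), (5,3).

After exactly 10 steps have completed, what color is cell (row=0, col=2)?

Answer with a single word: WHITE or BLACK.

Step 1: on WHITE (4,2): turn R to S, flip to black, move to (5,2). |black|=4
Step 2: on BLACK (5,2): turn L to E, flip to white, move to (5,3). |black|=3
Step 3: on BLACK (5,3): turn L to N, flip to white, move to (4,3). |black|=2
Step 4: on WHITE (4,3): turn R to E, flip to black, move to (4,4). |black|=3
Step 5: on BLACK (4,4): turn L to N, flip to white, move to (3,4). |black|=2
Step 6: on WHITE (3,4): turn R to E, flip to black, move to (3,5). |black|=3
Step 7: on WHITE (3,5): turn R to S, flip to black, move to (4,5). |black|=4
Step 8: on WHITE (4,5): turn R to W, flip to black, move to (4,4). |black|=5
Step 9: on WHITE (4,4): turn R to N, flip to black, move to (3,4). |black|=6
Step 10: on BLACK (3,4): turn L to W, flip to white, move to (3,3). |black|=5

Answer: WHITE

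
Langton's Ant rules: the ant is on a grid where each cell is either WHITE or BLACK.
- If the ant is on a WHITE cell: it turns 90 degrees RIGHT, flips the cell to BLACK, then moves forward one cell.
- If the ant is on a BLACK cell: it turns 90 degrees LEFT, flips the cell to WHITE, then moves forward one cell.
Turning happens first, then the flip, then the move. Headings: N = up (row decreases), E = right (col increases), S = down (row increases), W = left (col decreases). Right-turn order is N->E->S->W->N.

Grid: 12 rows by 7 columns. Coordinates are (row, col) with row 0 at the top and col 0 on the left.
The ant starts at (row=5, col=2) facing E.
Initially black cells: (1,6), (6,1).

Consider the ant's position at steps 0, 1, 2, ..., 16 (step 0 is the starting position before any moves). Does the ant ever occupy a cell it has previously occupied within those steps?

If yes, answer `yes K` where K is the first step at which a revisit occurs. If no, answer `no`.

Answer: yes 6

Derivation:
Step 1: on WHITE (5,2): turn R to S, flip to black, move to (6,2). |black|=3 — new cell
Step 2: on WHITE (6,2): turn R to W, flip to black, move to (6,1). |black|=4 — new cell
Step 3: on BLACK (6,1): turn L to S, flip to white, move to (7,1). |black|=3 — new cell
Step 4: on WHITE (7,1): turn R to W, flip to black, move to (7,0). |black|=4 — new cell
Step 5: on WHITE (7,0): turn R to N, flip to black, move to (6,0). |black|=5 — new cell
Step 6: on WHITE (6,0): turn R to E, flip to black, move to (6,1). |black|=6 — REVISIT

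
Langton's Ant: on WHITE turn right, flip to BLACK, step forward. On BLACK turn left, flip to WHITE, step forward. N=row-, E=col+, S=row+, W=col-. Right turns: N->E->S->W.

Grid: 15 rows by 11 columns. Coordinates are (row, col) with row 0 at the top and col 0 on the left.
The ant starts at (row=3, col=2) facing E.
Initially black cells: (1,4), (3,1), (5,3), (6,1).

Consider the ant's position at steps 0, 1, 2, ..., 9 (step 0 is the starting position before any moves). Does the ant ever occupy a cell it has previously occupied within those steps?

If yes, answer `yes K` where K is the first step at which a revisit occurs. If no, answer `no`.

Answer: yes 7

Derivation:
Step 1: on WHITE (3,2): turn R to S, flip to black, move to (4,2). |black|=5 — new cell
Step 2: on WHITE (4,2): turn R to W, flip to black, move to (4,1). |black|=6 — new cell
Step 3: on WHITE (4,1): turn R to N, flip to black, move to (3,1). |black|=7 — new cell
Step 4: on BLACK (3,1): turn L to W, flip to white, move to (3,0). |black|=6 — new cell
Step 5: on WHITE (3,0): turn R to N, flip to black, move to (2,0). |black|=7 — new cell
Step 6: on WHITE (2,0): turn R to E, flip to black, move to (2,1). |black|=8 — new cell
Step 7: on WHITE (2,1): turn R to S, flip to black, move to (3,1). |black|=9 — REVISIT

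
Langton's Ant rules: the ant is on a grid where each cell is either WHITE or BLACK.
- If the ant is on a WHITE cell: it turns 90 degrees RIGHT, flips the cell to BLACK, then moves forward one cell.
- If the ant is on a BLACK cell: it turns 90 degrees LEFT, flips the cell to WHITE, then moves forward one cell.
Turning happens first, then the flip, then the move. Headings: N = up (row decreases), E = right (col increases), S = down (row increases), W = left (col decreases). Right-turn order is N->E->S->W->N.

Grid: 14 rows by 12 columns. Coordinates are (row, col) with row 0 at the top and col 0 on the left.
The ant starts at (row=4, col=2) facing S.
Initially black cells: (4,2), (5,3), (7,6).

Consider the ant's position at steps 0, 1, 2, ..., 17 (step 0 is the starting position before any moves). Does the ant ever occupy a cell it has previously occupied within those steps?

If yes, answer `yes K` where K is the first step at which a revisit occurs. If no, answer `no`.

Step 1: on BLACK (4,2): turn L to E, flip to white, move to (4,3). |black|=2 — new cell
Step 2: on WHITE (4,3): turn R to S, flip to black, move to (5,3). |black|=3 — new cell
Step 3: on BLACK (5,3): turn L to E, flip to white, move to (5,4). |black|=2 — new cell
Step 4: on WHITE (5,4): turn R to S, flip to black, move to (6,4). |black|=3 — new cell
Step 5: on WHITE (6,4): turn R to W, flip to black, move to (6,3). |black|=4 — new cell
Step 6: on WHITE (6,3): turn R to N, flip to black, move to (5,3). |black|=5 — REVISIT

Answer: yes 6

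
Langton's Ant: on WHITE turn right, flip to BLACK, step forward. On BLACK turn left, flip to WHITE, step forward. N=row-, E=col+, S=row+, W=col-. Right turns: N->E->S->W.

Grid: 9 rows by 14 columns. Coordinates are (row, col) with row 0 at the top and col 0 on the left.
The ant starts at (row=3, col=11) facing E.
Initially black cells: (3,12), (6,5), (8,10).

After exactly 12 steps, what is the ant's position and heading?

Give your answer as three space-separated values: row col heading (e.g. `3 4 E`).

Answer: 3 13 E

Derivation:
Step 1: on WHITE (3,11): turn R to S, flip to black, move to (4,11). |black|=4
Step 2: on WHITE (4,11): turn R to W, flip to black, move to (4,10). |black|=5
Step 3: on WHITE (4,10): turn R to N, flip to black, move to (3,10). |black|=6
Step 4: on WHITE (3,10): turn R to E, flip to black, move to (3,11). |black|=7
Step 5: on BLACK (3,11): turn L to N, flip to white, move to (2,11). |black|=6
Step 6: on WHITE (2,11): turn R to E, flip to black, move to (2,12). |black|=7
Step 7: on WHITE (2,12): turn R to S, flip to black, move to (3,12). |black|=8
Step 8: on BLACK (3,12): turn L to E, flip to white, move to (3,13). |black|=7
Step 9: on WHITE (3,13): turn R to S, flip to black, move to (4,13). |black|=8
Step 10: on WHITE (4,13): turn R to W, flip to black, move to (4,12). |black|=9
Step 11: on WHITE (4,12): turn R to N, flip to black, move to (3,12). |black|=10
Step 12: on WHITE (3,12): turn R to E, flip to black, move to (3,13). |black|=11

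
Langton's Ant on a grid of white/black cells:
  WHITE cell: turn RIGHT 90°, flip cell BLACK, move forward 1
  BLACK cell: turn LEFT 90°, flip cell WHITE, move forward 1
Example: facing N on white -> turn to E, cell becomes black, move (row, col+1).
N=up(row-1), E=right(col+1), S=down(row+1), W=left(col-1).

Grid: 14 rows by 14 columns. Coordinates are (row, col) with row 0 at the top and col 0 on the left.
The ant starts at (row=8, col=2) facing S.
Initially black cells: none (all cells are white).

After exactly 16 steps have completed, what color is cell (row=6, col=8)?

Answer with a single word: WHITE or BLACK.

Answer: WHITE

Derivation:
Step 1: on WHITE (8,2): turn R to W, flip to black, move to (8,1). |black|=1
Step 2: on WHITE (8,1): turn R to N, flip to black, move to (7,1). |black|=2
Step 3: on WHITE (7,1): turn R to E, flip to black, move to (7,2). |black|=3
Step 4: on WHITE (7,2): turn R to S, flip to black, move to (8,2). |black|=4
Step 5: on BLACK (8,2): turn L to E, flip to white, move to (8,3). |black|=3
Step 6: on WHITE (8,3): turn R to S, flip to black, move to (9,3). |black|=4
Step 7: on WHITE (9,3): turn R to W, flip to black, move to (9,2). |black|=5
Step 8: on WHITE (9,2): turn R to N, flip to black, move to (8,2). |black|=6
Step 9: on WHITE (8,2): turn R to E, flip to black, move to (8,3). |black|=7
Step 10: on BLACK (8,3): turn L to N, flip to white, move to (7,3). |black|=6
Step 11: on WHITE (7,3): turn R to E, flip to black, move to (7,4). |black|=7
Step 12: on WHITE (7,4): turn R to S, flip to black, move to (8,4). |black|=8
Step 13: on WHITE (8,4): turn R to W, flip to black, move to (8,3). |black|=9
Step 14: on WHITE (8,3): turn R to N, flip to black, move to (7,3). |black|=10
Step 15: on BLACK (7,3): turn L to W, flip to white, move to (7,2). |black|=9
Step 16: on BLACK (7,2): turn L to S, flip to white, move to (8,2). |black|=8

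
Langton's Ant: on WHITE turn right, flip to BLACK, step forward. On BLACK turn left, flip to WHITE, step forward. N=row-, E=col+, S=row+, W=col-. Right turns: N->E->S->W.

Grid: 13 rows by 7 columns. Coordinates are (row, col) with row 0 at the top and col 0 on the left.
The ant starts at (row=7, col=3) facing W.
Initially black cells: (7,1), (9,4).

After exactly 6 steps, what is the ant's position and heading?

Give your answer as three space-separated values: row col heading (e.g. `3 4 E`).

Answer: 8 2 W

Derivation:
Step 1: on WHITE (7,3): turn R to N, flip to black, move to (6,3). |black|=3
Step 2: on WHITE (6,3): turn R to E, flip to black, move to (6,4). |black|=4
Step 3: on WHITE (6,4): turn R to S, flip to black, move to (7,4). |black|=5
Step 4: on WHITE (7,4): turn R to W, flip to black, move to (7,3). |black|=6
Step 5: on BLACK (7,3): turn L to S, flip to white, move to (8,3). |black|=5
Step 6: on WHITE (8,3): turn R to W, flip to black, move to (8,2). |black|=6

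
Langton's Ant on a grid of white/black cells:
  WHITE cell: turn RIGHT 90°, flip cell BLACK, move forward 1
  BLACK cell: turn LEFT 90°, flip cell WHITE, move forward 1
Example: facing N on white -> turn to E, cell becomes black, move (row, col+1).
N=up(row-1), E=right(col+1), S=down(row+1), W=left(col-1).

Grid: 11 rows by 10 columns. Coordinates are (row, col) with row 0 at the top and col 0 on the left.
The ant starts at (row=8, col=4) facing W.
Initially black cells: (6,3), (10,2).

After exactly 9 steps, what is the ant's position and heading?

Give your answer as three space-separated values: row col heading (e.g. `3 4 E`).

Answer: 9 4 S

Derivation:
Step 1: on WHITE (8,4): turn R to N, flip to black, move to (7,4). |black|=3
Step 2: on WHITE (7,4): turn R to E, flip to black, move to (7,5). |black|=4
Step 3: on WHITE (7,5): turn R to S, flip to black, move to (8,5). |black|=5
Step 4: on WHITE (8,5): turn R to W, flip to black, move to (8,4). |black|=6
Step 5: on BLACK (8,4): turn L to S, flip to white, move to (9,4). |black|=5
Step 6: on WHITE (9,4): turn R to W, flip to black, move to (9,3). |black|=6
Step 7: on WHITE (9,3): turn R to N, flip to black, move to (8,3). |black|=7
Step 8: on WHITE (8,3): turn R to E, flip to black, move to (8,4). |black|=8
Step 9: on WHITE (8,4): turn R to S, flip to black, move to (9,4). |black|=9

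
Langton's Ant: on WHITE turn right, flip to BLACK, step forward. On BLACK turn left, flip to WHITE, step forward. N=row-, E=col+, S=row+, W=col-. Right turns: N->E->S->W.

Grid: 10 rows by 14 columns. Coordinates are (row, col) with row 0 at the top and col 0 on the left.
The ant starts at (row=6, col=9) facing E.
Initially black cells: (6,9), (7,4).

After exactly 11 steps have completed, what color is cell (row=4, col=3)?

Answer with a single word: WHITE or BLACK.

Answer: WHITE

Derivation:
Step 1: on BLACK (6,9): turn L to N, flip to white, move to (5,9). |black|=1
Step 2: on WHITE (5,9): turn R to E, flip to black, move to (5,10). |black|=2
Step 3: on WHITE (5,10): turn R to S, flip to black, move to (6,10). |black|=3
Step 4: on WHITE (6,10): turn R to W, flip to black, move to (6,9). |black|=4
Step 5: on WHITE (6,9): turn R to N, flip to black, move to (5,9). |black|=5
Step 6: on BLACK (5,9): turn L to W, flip to white, move to (5,8). |black|=4
Step 7: on WHITE (5,8): turn R to N, flip to black, move to (4,8). |black|=5
Step 8: on WHITE (4,8): turn R to E, flip to black, move to (4,9). |black|=6
Step 9: on WHITE (4,9): turn R to S, flip to black, move to (5,9). |black|=7
Step 10: on WHITE (5,9): turn R to W, flip to black, move to (5,8). |black|=8
Step 11: on BLACK (5,8): turn L to S, flip to white, move to (6,8). |black|=7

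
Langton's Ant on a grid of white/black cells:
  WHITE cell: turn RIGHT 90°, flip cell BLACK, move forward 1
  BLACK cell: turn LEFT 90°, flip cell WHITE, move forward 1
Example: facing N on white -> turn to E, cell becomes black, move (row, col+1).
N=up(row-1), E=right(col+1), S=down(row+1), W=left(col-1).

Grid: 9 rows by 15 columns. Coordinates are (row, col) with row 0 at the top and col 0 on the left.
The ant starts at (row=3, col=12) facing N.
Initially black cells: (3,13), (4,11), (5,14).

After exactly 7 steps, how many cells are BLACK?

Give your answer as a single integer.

Step 1: on WHITE (3,12): turn R to E, flip to black, move to (3,13). |black|=4
Step 2: on BLACK (3,13): turn L to N, flip to white, move to (2,13). |black|=3
Step 3: on WHITE (2,13): turn R to E, flip to black, move to (2,14). |black|=4
Step 4: on WHITE (2,14): turn R to S, flip to black, move to (3,14). |black|=5
Step 5: on WHITE (3,14): turn R to W, flip to black, move to (3,13). |black|=6
Step 6: on WHITE (3,13): turn R to N, flip to black, move to (2,13). |black|=7
Step 7: on BLACK (2,13): turn L to W, flip to white, move to (2,12). |black|=6

Answer: 6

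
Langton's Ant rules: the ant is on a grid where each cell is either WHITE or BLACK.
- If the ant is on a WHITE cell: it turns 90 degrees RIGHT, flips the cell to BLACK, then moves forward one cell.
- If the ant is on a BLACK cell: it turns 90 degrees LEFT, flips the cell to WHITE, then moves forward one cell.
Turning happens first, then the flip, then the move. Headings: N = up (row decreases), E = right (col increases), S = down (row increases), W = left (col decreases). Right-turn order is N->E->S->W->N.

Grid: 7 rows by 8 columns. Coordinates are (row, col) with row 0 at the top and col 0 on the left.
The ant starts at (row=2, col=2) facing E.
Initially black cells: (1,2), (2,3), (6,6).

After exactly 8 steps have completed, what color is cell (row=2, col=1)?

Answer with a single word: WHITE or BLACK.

Answer: BLACK

Derivation:
Step 1: on WHITE (2,2): turn R to S, flip to black, move to (3,2). |black|=4
Step 2: on WHITE (3,2): turn R to W, flip to black, move to (3,1). |black|=5
Step 3: on WHITE (3,1): turn R to N, flip to black, move to (2,1). |black|=6
Step 4: on WHITE (2,1): turn R to E, flip to black, move to (2,2). |black|=7
Step 5: on BLACK (2,2): turn L to N, flip to white, move to (1,2). |black|=6
Step 6: on BLACK (1,2): turn L to W, flip to white, move to (1,1). |black|=5
Step 7: on WHITE (1,1): turn R to N, flip to black, move to (0,1). |black|=6
Step 8: on WHITE (0,1): turn R to E, flip to black, move to (0,2). |black|=7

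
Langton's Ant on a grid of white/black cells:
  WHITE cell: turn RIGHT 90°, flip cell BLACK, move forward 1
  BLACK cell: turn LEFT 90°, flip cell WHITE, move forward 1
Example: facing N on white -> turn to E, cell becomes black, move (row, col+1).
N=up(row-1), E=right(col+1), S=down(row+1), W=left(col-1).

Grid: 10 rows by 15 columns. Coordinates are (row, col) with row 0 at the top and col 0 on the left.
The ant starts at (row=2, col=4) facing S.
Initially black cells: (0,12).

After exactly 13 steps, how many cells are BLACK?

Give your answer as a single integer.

Step 1: on WHITE (2,4): turn R to W, flip to black, move to (2,3). |black|=2
Step 2: on WHITE (2,3): turn R to N, flip to black, move to (1,3). |black|=3
Step 3: on WHITE (1,3): turn R to E, flip to black, move to (1,4). |black|=4
Step 4: on WHITE (1,4): turn R to S, flip to black, move to (2,4). |black|=5
Step 5: on BLACK (2,4): turn L to E, flip to white, move to (2,5). |black|=4
Step 6: on WHITE (2,5): turn R to S, flip to black, move to (3,5). |black|=5
Step 7: on WHITE (3,5): turn R to W, flip to black, move to (3,4). |black|=6
Step 8: on WHITE (3,4): turn R to N, flip to black, move to (2,4). |black|=7
Step 9: on WHITE (2,4): turn R to E, flip to black, move to (2,5). |black|=8
Step 10: on BLACK (2,5): turn L to N, flip to white, move to (1,5). |black|=7
Step 11: on WHITE (1,5): turn R to E, flip to black, move to (1,6). |black|=8
Step 12: on WHITE (1,6): turn R to S, flip to black, move to (2,6). |black|=9
Step 13: on WHITE (2,6): turn R to W, flip to black, move to (2,5). |black|=10

Answer: 10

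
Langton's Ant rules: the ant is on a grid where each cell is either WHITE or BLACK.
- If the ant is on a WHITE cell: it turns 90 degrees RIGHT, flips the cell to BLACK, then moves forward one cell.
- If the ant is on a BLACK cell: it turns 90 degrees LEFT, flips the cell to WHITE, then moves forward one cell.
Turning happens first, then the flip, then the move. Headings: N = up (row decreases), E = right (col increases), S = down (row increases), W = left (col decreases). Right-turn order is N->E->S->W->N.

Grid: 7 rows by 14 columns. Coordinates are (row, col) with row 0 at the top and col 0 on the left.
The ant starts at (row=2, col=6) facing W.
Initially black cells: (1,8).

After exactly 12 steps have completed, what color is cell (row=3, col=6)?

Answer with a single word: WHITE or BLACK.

Answer: WHITE

Derivation:
Step 1: on WHITE (2,6): turn R to N, flip to black, move to (1,6). |black|=2
Step 2: on WHITE (1,6): turn R to E, flip to black, move to (1,7). |black|=3
Step 3: on WHITE (1,7): turn R to S, flip to black, move to (2,7). |black|=4
Step 4: on WHITE (2,7): turn R to W, flip to black, move to (2,6). |black|=5
Step 5: on BLACK (2,6): turn L to S, flip to white, move to (3,6). |black|=4
Step 6: on WHITE (3,6): turn R to W, flip to black, move to (3,5). |black|=5
Step 7: on WHITE (3,5): turn R to N, flip to black, move to (2,5). |black|=6
Step 8: on WHITE (2,5): turn R to E, flip to black, move to (2,6). |black|=7
Step 9: on WHITE (2,6): turn R to S, flip to black, move to (3,6). |black|=8
Step 10: on BLACK (3,6): turn L to E, flip to white, move to (3,7). |black|=7
Step 11: on WHITE (3,7): turn R to S, flip to black, move to (4,7). |black|=8
Step 12: on WHITE (4,7): turn R to W, flip to black, move to (4,6). |black|=9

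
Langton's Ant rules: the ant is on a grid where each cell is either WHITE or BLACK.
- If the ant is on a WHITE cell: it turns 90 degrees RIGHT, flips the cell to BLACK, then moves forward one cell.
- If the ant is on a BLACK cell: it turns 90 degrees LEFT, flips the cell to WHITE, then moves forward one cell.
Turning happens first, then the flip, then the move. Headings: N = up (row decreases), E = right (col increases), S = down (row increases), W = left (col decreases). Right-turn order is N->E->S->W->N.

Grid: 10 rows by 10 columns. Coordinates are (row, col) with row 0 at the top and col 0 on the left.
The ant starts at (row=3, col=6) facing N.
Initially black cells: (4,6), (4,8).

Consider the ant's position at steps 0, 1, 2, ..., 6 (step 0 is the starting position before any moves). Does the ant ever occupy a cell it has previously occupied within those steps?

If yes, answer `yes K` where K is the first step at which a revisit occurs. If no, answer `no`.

Step 1: on WHITE (3,6): turn R to E, flip to black, move to (3,7). |black|=3 — new cell
Step 2: on WHITE (3,7): turn R to S, flip to black, move to (4,7). |black|=4 — new cell
Step 3: on WHITE (4,7): turn R to W, flip to black, move to (4,6). |black|=5 — new cell
Step 4: on BLACK (4,6): turn L to S, flip to white, move to (5,6). |black|=4 — new cell
Step 5: on WHITE (5,6): turn R to W, flip to black, move to (5,5). |black|=5 — new cell
Step 6: on WHITE (5,5): turn R to N, flip to black, move to (4,5). |black|=6 — new cell
No revisit within 6 steps.

Answer: no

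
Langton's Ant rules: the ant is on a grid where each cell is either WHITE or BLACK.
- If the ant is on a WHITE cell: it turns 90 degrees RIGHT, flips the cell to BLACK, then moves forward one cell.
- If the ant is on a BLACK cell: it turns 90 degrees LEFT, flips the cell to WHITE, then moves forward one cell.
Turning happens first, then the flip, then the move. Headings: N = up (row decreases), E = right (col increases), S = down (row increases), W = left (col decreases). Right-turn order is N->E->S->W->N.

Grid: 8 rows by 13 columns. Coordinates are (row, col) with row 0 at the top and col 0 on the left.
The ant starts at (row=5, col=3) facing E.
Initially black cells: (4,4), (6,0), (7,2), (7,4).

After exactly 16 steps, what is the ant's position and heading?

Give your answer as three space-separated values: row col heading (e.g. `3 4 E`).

Answer: 3 3 W

Derivation:
Step 1: on WHITE (5,3): turn R to S, flip to black, move to (6,3). |black|=5
Step 2: on WHITE (6,3): turn R to W, flip to black, move to (6,2). |black|=6
Step 3: on WHITE (6,2): turn R to N, flip to black, move to (5,2). |black|=7
Step 4: on WHITE (5,2): turn R to E, flip to black, move to (5,3). |black|=8
Step 5: on BLACK (5,3): turn L to N, flip to white, move to (4,3). |black|=7
Step 6: on WHITE (4,3): turn R to E, flip to black, move to (4,4). |black|=8
Step 7: on BLACK (4,4): turn L to N, flip to white, move to (3,4). |black|=7
Step 8: on WHITE (3,4): turn R to E, flip to black, move to (3,5). |black|=8
Step 9: on WHITE (3,5): turn R to S, flip to black, move to (4,5). |black|=9
Step 10: on WHITE (4,5): turn R to W, flip to black, move to (4,4). |black|=10
Step 11: on WHITE (4,4): turn R to N, flip to black, move to (3,4). |black|=11
Step 12: on BLACK (3,4): turn L to W, flip to white, move to (3,3). |black|=10
Step 13: on WHITE (3,3): turn R to N, flip to black, move to (2,3). |black|=11
Step 14: on WHITE (2,3): turn R to E, flip to black, move to (2,4). |black|=12
Step 15: on WHITE (2,4): turn R to S, flip to black, move to (3,4). |black|=13
Step 16: on WHITE (3,4): turn R to W, flip to black, move to (3,3). |black|=14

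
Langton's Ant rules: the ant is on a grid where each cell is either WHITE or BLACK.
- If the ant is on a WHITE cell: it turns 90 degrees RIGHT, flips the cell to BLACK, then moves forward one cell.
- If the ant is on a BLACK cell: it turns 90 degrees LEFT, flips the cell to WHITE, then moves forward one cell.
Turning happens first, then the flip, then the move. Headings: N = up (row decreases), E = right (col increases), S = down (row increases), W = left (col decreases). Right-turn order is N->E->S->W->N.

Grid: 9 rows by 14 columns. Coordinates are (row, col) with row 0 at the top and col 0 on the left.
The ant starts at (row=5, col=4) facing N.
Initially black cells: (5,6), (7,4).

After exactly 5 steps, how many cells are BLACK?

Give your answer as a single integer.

Answer: 5

Derivation:
Step 1: on WHITE (5,4): turn R to E, flip to black, move to (5,5). |black|=3
Step 2: on WHITE (5,5): turn R to S, flip to black, move to (6,5). |black|=4
Step 3: on WHITE (6,5): turn R to W, flip to black, move to (6,4). |black|=5
Step 4: on WHITE (6,4): turn R to N, flip to black, move to (5,4). |black|=6
Step 5: on BLACK (5,4): turn L to W, flip to white, move to (5,3). |black|=5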